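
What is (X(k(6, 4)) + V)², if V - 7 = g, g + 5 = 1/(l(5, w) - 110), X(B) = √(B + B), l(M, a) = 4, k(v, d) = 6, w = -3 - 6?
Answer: 179353/11236 + 422*√3/53 ≈ 29.753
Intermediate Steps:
w = -9
X(B) = √2*√B (X(B) = √(2*B) = √2*√B)
g = -531/106 (g = -5 + 1/(4 - 110) = -5 + 1/(-106) = -5 - 1/106 = -531/106 ≈ -5.0094)
V = 211/106 (V = 7 - 531/106 = 211/106 ≈ 1.9906)
(X(k(6, 4)) + V)² = (√2*√6 + 211/106)² = (2*√3 + 211/106)² = (211/106 + 2*√3)²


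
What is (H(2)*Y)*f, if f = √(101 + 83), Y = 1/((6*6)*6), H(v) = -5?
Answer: -5*√46/108 ≈ -0.31400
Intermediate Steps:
Y = 1/216 (Y = 1/(36*6) = 1/216 ≈ 0.0046296)
f = 2*√46 (f = √184 = 2*√46 ≈ 13.565)
(H(2)*Y)*f = (-5*1/216)*(2*√46) = -5*√46/108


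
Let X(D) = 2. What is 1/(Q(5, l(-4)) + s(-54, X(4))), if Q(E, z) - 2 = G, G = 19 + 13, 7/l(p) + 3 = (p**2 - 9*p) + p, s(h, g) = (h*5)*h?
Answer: 1/14614 ≈ 6.8428e-5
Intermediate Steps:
s(h, g) = 5*h**2 (s(h, g) = (5*h)*h = 5*h**2)
l(p) = 7/(-3 + p**2 - 8*p) (l(p) = 7/(-3 + ((p**2 - 9*p) + p)) = 7/(-3 + (p**2 - 8*p)) = 7/(-3 + p**2 - 8*p))
G = 32
Q(E, z) = 34 (Q(E, z) = 2 + 32 = 34)
1/(Q(5, l(-4)) + s(-54, X(4))) = 1/(34 + 5*(-54)**2) = 1/(34 + 5*2916) = 1/(34 + 14580) = 1/14614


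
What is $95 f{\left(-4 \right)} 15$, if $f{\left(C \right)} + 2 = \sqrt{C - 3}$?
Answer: $-2850 + 1425 i \sqrt{7} \approx -2850.0 + 3770.2 i$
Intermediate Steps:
$f{\left(C \right)} = -2 + \sqrt{-3 + C}$ ($f{\left(C \right)} = -2 + \sqrt{C - 3} = -2 + \sqrt{-3 + C}$)
$95 f{\left(-4 \right)} 15 = 95 \left(-2 + \sqrt{-3 - 4}\right) 15 = 95 \left(-2 + \sqrt{-7}\right) 15 = 95 \left(-2 + i \sqrt{7}\right) 15 = \left(-190 + 95 i \sqrt{7}\right) 15 = -2850 + 1425 i \sqrt{7}$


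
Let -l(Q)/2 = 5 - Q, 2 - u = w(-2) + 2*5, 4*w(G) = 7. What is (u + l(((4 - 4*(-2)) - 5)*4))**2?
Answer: 21025/16 ≈ 1314.1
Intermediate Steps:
w(G) = 7/4 (w(G) = (1/4)*7 = 7/4)
u = -39/4 (u = 2 - (7/4 + 2*5) = 2 - (7/4 + 10) = 2 - 1*47/4 = 2 - 47/4 = -39/4 ≈ -9.7500)
l(Q) = -10 + 2*Q (l(Q) = -2*(5 - Q) = -10 + 2*Q)
(u + l(((4 - 4*(-2)) - 5)*4))**2 = (-39/4 + (-10 + 2*(((4 - 4*(-2)) - 5)*4)))**2 = (-39/4 + (-10 + 2*(((4 + 8) - 5)*4)))**2 = (-39/4 + (-10 + 2*((12 - 5)*4)))**2 = (-39/4 + (-10 + 2*(7*4)))**2 = (-39/4 + (-10 + 2*28))**2 = (-39/4 + (-10 + 56))**2 = (-39/4 + 46)**2 = (145/4)**2 = 21025/16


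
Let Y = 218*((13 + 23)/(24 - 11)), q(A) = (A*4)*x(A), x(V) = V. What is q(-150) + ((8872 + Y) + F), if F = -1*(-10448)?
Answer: 1429008/13 ≈ 1.0992e+5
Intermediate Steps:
F = 10448
q(A) = 4*A² (q(A) = (A*4)*A = (4*A)*A = 4*A²)
Y = 7848/13 (Y = 218*(36/13) = 7848/13 ≈ 603.69)
q(-150) + ((8872 + Y) + F) = 4*(-150)² + ((8872 + 7848/13) + 10448) = 4*22500 + (123184/13 + 10448) = 90000 + 259008/13 = 1429008/13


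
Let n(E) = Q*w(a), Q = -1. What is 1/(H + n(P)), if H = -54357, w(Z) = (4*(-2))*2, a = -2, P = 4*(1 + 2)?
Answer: -1/54341 ≈ -1.8402e-5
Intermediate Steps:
P = 12 (P = 4*3 = 12)
w(Z) = -16 (w(Z) = -8*2 = -16)
n(E) = 16 (n(E) = -1*(-16) = 16)
1/(H + n(P)) = 1/(-54357 + 16) = 1/(-54341) = -1/54341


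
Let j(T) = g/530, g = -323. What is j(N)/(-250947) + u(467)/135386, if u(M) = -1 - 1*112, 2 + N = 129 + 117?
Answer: -3746371538/4501649146815 ≈ -0.00083222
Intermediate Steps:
N = 244 (N = -2 + (129 + 117) = -2 + 246 = 244)
j(T) = -323/530
u(M) = -113 (u(M) = -1 - 112 = -113)
j(N)/(-250947) + u(467)/135386 = -323/530/(-250947) - 113/135386 = -323/530*(-1/250947) - 113*1/135386 = 323/133001910 - 113/135386 = -3746371538/4501649146815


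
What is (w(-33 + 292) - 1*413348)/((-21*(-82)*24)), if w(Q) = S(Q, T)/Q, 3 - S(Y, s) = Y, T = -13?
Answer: -8921449/891996 ≈ -10.002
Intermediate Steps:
S(Y, s) = 3 - Y
w(Q) = (3 - Q)/Q
(w(-33 + 292) - 1*413348)/((-21*(-82)*24)) = ((3 - (-33 + 292))/(-33 + 292) - 1*413348)/((-21*(-82)*24)) = ((3 - 1*259)/259 - 413348)/((1722*24)) = ((3 - 259)/259 - 413348)/41328 = ((1/259)*(-256) - 413348)*(1/41328) = (-256/259 - 413348)*(1/41328) = -107057388/259*1/41328 = -8921449/891996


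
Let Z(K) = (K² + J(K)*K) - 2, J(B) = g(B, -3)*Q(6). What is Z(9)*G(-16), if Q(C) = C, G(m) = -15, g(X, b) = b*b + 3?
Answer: -10905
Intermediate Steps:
g(X, b) = 3 + b² (g(X, b) = b² + 3 = 3 + b²)
J(B) = 72 (J(B) = (3 + (-3)²)*6 = (3 + 9)*6 = 12*6 = 72)
Z(K) = -2 + K² + 72*K (Z(K) = (K² + 72*K) - 2 = -2 + K² + 72*K)
Z(9)*G(-16) = (-2 + 9² + 72*9)*(-15) = (-2 + 81 + 648)*(-15) = 727*(-15) = -10905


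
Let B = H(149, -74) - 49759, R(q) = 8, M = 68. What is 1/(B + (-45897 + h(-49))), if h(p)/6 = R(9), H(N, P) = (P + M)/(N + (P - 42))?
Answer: -11/1051690 ≈ -1.0459e-5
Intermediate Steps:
H(N, P) = (68 + P)/(-42 + N + P) (H(N, P) = (P + 68)/(N + (P - 42)) = (68 + P)/(N + (-42 + P)) = (68 + P)/(-42 + N + P))
h(p) = 48 (h(p) = 6*8 = 48)
B = -547351/11 (B = (68 - 74)/(-42 + 149 - 74) - 49759 = -6/33 - 49759 = (1/33)*(-6) - 49759 = -2/11 - 49759 = -547351/11 ≈ -49759.)
1/(B + (-45897 + h(-49))) = 1/(-547351/11 + (-45897 + 48)) = 1/(-547351/11 - 45849) = 1/(-1051690/11) = -11/1051690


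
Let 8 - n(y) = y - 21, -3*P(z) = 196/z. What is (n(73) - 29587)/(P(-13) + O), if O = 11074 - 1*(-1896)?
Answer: -1155609/506026 ≈ -2.2837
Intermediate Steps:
O = 12970 (O = 11074 + 1896 = 12970)
P(z) = -196/(3*z)
n(y) = 29 - y (n(y) = 8 - (y - 21) = 8 - (-21 + y) = 8 + (21 - y) = 29 - y)
(n(73) - 29587)/(P(-13) + O) = ((29 - 1*73) - 29587)/(-196/3/(-13) + 12970) = ((29 - 73) - 29587)/(-196/3*(-1/13) + 12970) = (-44 - 29587)/(196/39 + 12970) = -29631/506026/39 = -29631*39/506026 = -1155609/506026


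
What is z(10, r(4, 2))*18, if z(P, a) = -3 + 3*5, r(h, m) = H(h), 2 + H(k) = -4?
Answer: 216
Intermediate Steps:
H(k) = -6 (H(k) = -2 - 4 = -6)
r(h, m) = -6
z(P, a) = 12 (z(P, a) = -3 + 15 = 12)
z(10, r(4, 2))*18 = 12*18 = 216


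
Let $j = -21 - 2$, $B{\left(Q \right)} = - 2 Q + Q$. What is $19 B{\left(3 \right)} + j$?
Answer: $-80$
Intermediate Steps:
$B{\left(Q \right)} = - Q$
$j = -23$
$19 B{\left(3 \right)} + j = 19 \left(\left(-1\right) 3\right) - 23 = 19 \left(-3\right) - 23 = -57 - 23 = -80$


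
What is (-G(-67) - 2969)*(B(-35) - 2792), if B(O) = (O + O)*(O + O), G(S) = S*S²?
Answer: 627749752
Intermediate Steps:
G(S) = S³
B(O) = 4*O² (B(O) = (2*O)*(2*O) = 4*O²)
(-G(-67) - 2969)*(B(-35) - 2792) = (-1*(-67)³ - 2969)*(4*(-35)² - 2792) = (-1*(-300763) - 2969)*(4*1225 - 2792) = (300763 - 2969)*(4900 - 2792) = 297794*2108 = 627749752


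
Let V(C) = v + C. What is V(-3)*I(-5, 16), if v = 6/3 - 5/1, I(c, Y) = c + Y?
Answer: -66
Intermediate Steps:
I(c, Y) = Y + c
v = -3 (v = 6*(⅓) - 5*1 = 2 - 5 = -3)
V(C) = -3 + C
V(-3)*I(-5, 16) = (-3 - 3)*(16 - 5) = -6*11 = -66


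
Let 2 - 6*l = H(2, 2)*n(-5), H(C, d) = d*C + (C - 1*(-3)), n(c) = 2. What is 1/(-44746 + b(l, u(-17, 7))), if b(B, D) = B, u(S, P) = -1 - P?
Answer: -3/134246 ≈ -2.2347e-5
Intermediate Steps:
H(C, d) = 3 + C + C*d (H(C, d) = C*d + (C + 3) = C*d + (3 + C) = 3 + C + C*d)
l = -8/3 (l = ⅓ - (3 + 2 + 2*2)*2/6 = ⅓ - (3 + 2 + 4)*2/6 = ⅓ - 3*2/2 = ⅓ - ⅙*18 = ⅓ - 3 = -8/3 ≈ -2.6667)
1/(-44746 + b(l, u(-17, 7))) = 1/(-44746 - 8/3) = 1/(-134246/3) = -3/134246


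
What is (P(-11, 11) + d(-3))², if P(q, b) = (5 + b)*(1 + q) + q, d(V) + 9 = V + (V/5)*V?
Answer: 820836/25 ≈ 32833.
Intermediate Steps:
d(V) = -9 + V + V²/5 (d(V) = -9 + (V + (V/5)*V) = -9 + (V + V²/5) = -9 + V + V²/5)
P(q, b) = q + (1 + q)*(5 + b) (P(q, b) = (1 + q)*(5 + b) + q = q + (1 + q)*(5 + b))
(P(-11, 11) + d(-3))² = ((5 + 11 + 6*(-11) + 11*(-11)) + (-9 - 3 + (⅕)*(-3)²))² = ((5 + 11 - 66 - 121) + (-9 - 3 + (⅕)*9))² = (-171 + (-9 - 3 + 9/5))² = (-171 - 51/5)² = (-906/5)² = 820836/25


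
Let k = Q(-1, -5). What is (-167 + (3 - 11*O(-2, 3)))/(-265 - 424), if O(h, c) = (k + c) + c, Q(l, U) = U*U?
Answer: 505/689 ≈ 0.73295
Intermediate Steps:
Q(l, U) = U²
k = 25 (k = (-5)² = 25)
O(h, c) = 25 + 2*c (O(h, c) = (25 + c) + c = 25 + 2*c)
(-167 + (3 - 11*O(-2, 3)))/(-265 - 424) = (-167 + (3 - 11*(25 + 2*3)))/(-265 - 424) = (-167 + (3 - 11*(25 + 6)))/(-689) = (-167 + (3 - 11*31))*(-1/689) = (-167 + (3 - 341))*(-1/689) = (-167 - 338)*(-1/689) = -505*(-1/689) = 505/689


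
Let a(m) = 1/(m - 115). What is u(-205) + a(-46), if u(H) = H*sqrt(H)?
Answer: -1/161 - 205*I*sqrt(205) ≈ -0.0062112 - 2935.2*I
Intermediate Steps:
u(H) = H**(3/2)
a(m) = 1/(-115 + m)
u(-205) + a(-46) = (-205)**(3/2) + 1/(-115 - 46) = -205*I*sqrt(205) + 1/(-161) = -205*I*sqrt(205) - 1/161 = -1/161 - 205*I*sqrt(205)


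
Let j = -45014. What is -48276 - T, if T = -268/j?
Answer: -1086548066/22507 ≈ -48276.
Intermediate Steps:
T = 134/22507 (T = -268/(-45014) = -268*(-1/45014) = 134/22507 ≈ 0.0059537)
-48276 - T = -48276 - 1*134/22507 = -48276 - 134/22507 = -1086548066/22507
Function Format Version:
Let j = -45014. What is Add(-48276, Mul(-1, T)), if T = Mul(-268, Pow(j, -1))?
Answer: Rational(-1086548066, 22507) ≈ -48276.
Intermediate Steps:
T = Rational(134, 22507) (T = Mul(-268, Pow(-45014, -1)) = Mul(-268, Rational(-1, 45014)) = Rational(134, 22507) ≈ 0.0059537)
Add(-48276, Mul(-1, T)) = Add(-48276, Mul(-1, Rational(134, 22507))) = Add(-48276, Rational(-134, 22507)) = Rational(-1086548066, 22507)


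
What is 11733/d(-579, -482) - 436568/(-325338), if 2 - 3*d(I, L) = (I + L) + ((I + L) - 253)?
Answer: 6244647199/386664213 ≈ 16.150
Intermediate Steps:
d(I, L) = 85 - 2*I/3 - 2*L/3 (d(I, L) = ⅔ - ((I + L) + ((I + L) - 253))/3 = ⅔ - ((I + L) + (-253 + I + L))/3 = ⅔ - (-253 + 2*I + 2*L)/3 = ⅔ + (253/3 - 2*I/3 - 2*L/3) = 85 - 2*I/3 - 2*L/3)
11733/d(-579, -482) - 436568/(-325338) = 11733/(85 - ⅔*(-579) - ⅔*(-482)) - 436568/(-325338) = 11733/(85 + 386 + 964/3) - 436568*(-1/325338) = 11733/(2377/3) + 218284/162669 = 11733*(3/2377) + 218284/162669 = 35199/2377 + 218284/162669 = 6244647199/386664213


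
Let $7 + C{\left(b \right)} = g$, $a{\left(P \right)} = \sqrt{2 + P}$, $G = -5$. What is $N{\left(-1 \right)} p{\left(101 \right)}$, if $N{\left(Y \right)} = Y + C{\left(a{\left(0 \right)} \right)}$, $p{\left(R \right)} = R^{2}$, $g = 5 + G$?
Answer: $-81608$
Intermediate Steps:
$g = 0$ ($g = 5 - 5 = 0$)
$C{\left(b \right)} = -7$ ($C{\left(b \right)} = -7 + 0 = -7$)
$N{\left(Y \right)} = -7 + Y$ ($N{\left(Y \right)} = Y - 7 = -7 + Y$)
$N{\left(-1 \right)} p{\left(101 \right)} = \left(-7 - 1\right) 101^{2} = \left(-8\right) 10201 = -81608$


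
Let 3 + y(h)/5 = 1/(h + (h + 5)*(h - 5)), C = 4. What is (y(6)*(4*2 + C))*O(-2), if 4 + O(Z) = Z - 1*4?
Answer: 30000/17 ≈ 1764.7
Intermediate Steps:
O(Z) = -8 + Z (O(Z) = -4 + (Z - 1*4) = -4 + (Z - 4) = -4 + (-4 + Z) = -8 + Z)
y(h) = -15 + 5/(h + (-5 + h)*(5 + h)) (y(h) = -15 + 5/(h + (h + 5)*(h - 5)) = -15 + 5/(h + (5 + h)*(-5 + h)) = -15 + 5/(h + (-5 + h)*(5 + h)))
(y(6)*(4*2 + C))*O(-2) = ((5*(76 - 3*6 - 3*6**2)/(-25 + 6 + 6**2))*(4*2 + 4))*(-8 - 2) = ((5*(76 - 18 - 3*36)/(-25 + 6 + 36))*(8 + 4))*(-10) = ((5*(76 - 18 - 108)/17)*12)*(-10) = ((5*(1/17)*(-50))*12)*(-10) = -250/17*12*(-10) = -3000/17*(-10) = 30000/17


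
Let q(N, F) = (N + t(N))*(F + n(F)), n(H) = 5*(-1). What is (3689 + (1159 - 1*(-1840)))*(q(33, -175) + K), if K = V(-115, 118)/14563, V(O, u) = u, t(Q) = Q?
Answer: -1157079657536/14563 ≈ -7.9453e+7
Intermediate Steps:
n(H) = -5
q(N, F) = 2*N*(-5 + F) (q(N, F) = (N + N)*(F - 5) = (2*N)*(-5 + F) = 2*N*(-5 + F))
K = 118/14563 ≈ 0.0081027
(3689 + (1159 - 1*(-1840)))*(q(33, -175) + K) = (3689 + (1159 - 1*(-1840)))*(2*33*(-5 - 175) + 118/14563) = (3689 + (1159 + 1840))*(2*33*(-180) + 118/14563) = (3689 + 2999)*(-11880 + 118/14563) = 6688*(-173008322/14563) = -1157079657536/14563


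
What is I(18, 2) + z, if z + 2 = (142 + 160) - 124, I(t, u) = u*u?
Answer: 180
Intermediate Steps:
I(t, u) = u**2
z = 176 (z = -2 + ((142 + 160) - 124) = -2 + (302 - 124) = -2 + 178 = 176)
I(18, 2) + z = 2**2 + 176 = 4 + 176 = 180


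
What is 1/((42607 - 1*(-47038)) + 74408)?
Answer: 1/164053 ≈ 6.0956e-6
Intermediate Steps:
1/((42607 - 1*(-47038)) + 74408) = 1/((42607 + 47038) + 74408) = 1/(89645 + 74408) = 1/164053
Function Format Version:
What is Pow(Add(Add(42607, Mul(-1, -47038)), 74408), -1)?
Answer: Rational(1, 164053) ≈ 6.0956e-6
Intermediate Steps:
Pow(Add(Add(42607, Mul(-1, -47038)), 74408), -1) = Pow(Add(Add(42607, 47038), 74408), -1) = Pow(Add(89645, 74408), -1) = Pow(164053, -1) = Rational(1, 164053)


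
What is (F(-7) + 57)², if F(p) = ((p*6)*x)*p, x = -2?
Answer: 281961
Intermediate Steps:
F(p) = -12*p² (F(p) = ((p*6)*(-2))*p = ((6*p)*(-2))*p = (-12*p)*p = -12*p²)
(F(-7) + 57)² = (-12*(-7)² + 57)² = (-12*49 + 57)² = (-588 + 57)² = (-531)² = 281961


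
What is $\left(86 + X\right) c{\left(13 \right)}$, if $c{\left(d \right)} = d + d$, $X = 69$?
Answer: $4030$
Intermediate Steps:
$c{\left(d \right)} = 2 d$
$\left(86 + X\right) c{\left(13 \right)} = \left(86 + 69\right) 2 \cdot 13 = 155 \cdot 26 = 4030$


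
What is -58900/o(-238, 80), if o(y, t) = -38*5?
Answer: 310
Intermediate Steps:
o(y, t) = -190
-58900/o(-238, 80) = -58900/(-190) = -58900*(-1)/190 = -1*(-310) = 310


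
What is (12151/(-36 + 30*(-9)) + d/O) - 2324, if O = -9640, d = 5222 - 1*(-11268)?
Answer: -348880487/147492 ≈ -2365.4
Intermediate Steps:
d = 16490 (d = 5222 + 11268 = 16490)
(12151/(-36 + 30*(-9)) + d/O) - 2324 = (12151/(-36 + 30*(-9)) + 16490/(-9640)) - 2324 = (12151/(-36 - 270) + 16490*(-1/9640)) - 2324 = (12151/(-306) - 1649/964) - 2324 = (12151*(-1/306) - 1649/964) - 2324 = (-12151/306 - 1649/964) - 2324 = -6109079/147492 - 2324 = -348880487/147492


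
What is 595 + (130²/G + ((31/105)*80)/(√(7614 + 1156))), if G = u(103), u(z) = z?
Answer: 78185/103 + 248*√8770/92085 ≈ 759.33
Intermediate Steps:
G = 103
595 + (130²/G + ((31/105)*80)/(√(7614 + 1156))) = 595 + (130²/103 + ((31/105)*80)/(√(7614 + 1156))) = 595 + (16900*(1/103) + ((31*(1/105))*80)/(√8770)) = 595 + (16900/103 + ((31/105)*80)*(√8770/8770)) = 595 + (16900/103 + 496*(√8770/8770)/21) = 595 + (16900/103 + 248*√8770/92085) = 78185/103 + 248*√8770/92085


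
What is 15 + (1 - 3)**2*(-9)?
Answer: -21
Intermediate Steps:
15 + (1 - 3)**2*(-9) = 15 + (-2)**2*(-9) = 15 + 4*(-9) = 15 - 36 = -21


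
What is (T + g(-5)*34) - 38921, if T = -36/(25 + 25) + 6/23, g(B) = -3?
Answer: -22438489/575 ≈ -39023.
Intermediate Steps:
T = -264/575 (T = -36/50 + 6*(1/23) = -36*1/50 + 6/23 = -18/25 + 6/23 = -264/575 ≈ -0.45913)
(T + g(-5)*34) - 38921 = (-264/575 - 3*34) - 38921 = (-264/575 - 102) - 38921 = -58914/575 - 38921 = -22438489/575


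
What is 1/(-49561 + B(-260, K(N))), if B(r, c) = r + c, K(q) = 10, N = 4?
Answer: -1/49811 ≈ -2.0076e-5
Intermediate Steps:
B(r, c) = c + r
1/(-49561 + B(-260, K(N))) = 1/(-49561 + (10 - 260)) = 1/(-49561 - 250) = 1/(-49811) = -1/49811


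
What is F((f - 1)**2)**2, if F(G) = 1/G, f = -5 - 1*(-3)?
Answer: 1/81 ≈ 0.012346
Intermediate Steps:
f = -2 (f = -5 + 3 = -2)
F((f - 1)**2)**2 = (1/((-2 - 1)**2))**2 = (1/((-3)**2))**2 = (1/9)**2 = 1/81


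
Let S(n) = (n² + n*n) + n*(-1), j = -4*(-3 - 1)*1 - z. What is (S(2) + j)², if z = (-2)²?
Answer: 324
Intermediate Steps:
z = 4
j = 12 (j = -4*(-3 - 1)*1 - 1*4 = -4*(-4)*1 - 4 = 16*1 - 4 = 16 - 4 = 12)
S(n) = -n + 2*n² (S(n) = (n² + n²) - n = 2*n² - n = -n + 2*n²)
(S(2) + j)² = (2*(-1 + 2*2) + 12)² = (2*(-1 + 4) + 12)² = (2*3 + 12)² = (6 + 12)² = 18² = 324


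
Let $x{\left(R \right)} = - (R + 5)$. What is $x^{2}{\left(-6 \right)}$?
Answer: $1$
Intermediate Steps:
$x{\left(R \right)} = -5 - R$ ($x{\left(R \right)} = - (5 + R) = -5 - R$)
$x^{2}{\left(-6 \right)} = \left(-5 - -6\right)^{2} = \left(-5 + 6\right)^{2} = 1^{2} = 1$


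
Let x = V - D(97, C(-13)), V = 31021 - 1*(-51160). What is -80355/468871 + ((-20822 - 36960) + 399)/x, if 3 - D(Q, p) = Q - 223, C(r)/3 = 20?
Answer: -33498513053/38471803292 ≈ -0.87073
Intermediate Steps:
C(r) = 60 (C(r) = 3*20 = 60)
V = 82181 (V = 31021 + 51160 = 82181)
D(Q, p) = 226 - Q (D(Q, p) = 3 - (Q - 223) = 3 - (-223 + Q) = 3 + (223 - Q) = 226 - Q)
x = 82052 (x = 82181 - (226 - 1*97) = 82181 - (226 - 97) = 82181 - 1*129 = 82181 - 129 = 82052)
-80355/468871 + ((-20822 - 36960) + 399)/x = -80355/468871 + ((-20822 - 36960) + 399)/82052 = -80355*1/468871 + (-57782 + 399)*(1/82052) = -80355/468871 - 57383*1/82052 = -80355/468871 - 57383/82052 = -33498513053/38471803292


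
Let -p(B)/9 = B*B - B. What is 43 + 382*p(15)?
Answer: -721937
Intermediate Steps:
p(B) = -9*B² + 9*B (p(B) = -9*(B*B - B) = -9*(B² - B) = -9*B² + 9*B)
43 + 382*p(15) = 43 + 382*(9*15*(1 - 1*15)) = 43 + 382*(9*15*(1 - 15)) = 43 + 382*(9*15*(-14)) = 43 + 382*(-1890) = 43 - 721980 = -721937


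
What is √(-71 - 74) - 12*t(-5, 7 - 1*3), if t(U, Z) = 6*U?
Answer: 360 + I*√145 ≈ 360.0 + 12.042*I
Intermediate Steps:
√(-71 - 74) - 12*t(-5, 7 - 1*3) = √(-71 - 74) - 72*(-5) = √(-145) - 12*(-30) = I*√145 + 360 = 360 + I*√145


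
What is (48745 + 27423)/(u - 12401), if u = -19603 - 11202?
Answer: -38084/21603 ≈ -1.7629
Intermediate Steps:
u = -30805
(48745 + 27423)/(u - 12401) = (48745 + 27423)/(-30805 - 12401) = 76168/(-43206) = 76168*(-1/43206) = -38084/21603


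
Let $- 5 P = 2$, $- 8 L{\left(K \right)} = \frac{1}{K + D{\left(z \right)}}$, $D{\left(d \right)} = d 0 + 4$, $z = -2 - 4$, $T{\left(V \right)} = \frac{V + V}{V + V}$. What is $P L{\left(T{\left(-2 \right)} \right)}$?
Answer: $\frac{1}{100} \approx 0.01$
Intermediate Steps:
$T{\left(V \right)} = 1$ ($T{\left(V \right)} = \frac{2 V}{2 V} = 2 V \frac{1}{2 V} = 1$)
$z = -6$
$D{\left(d \right)} = 4$ ($D{\left(d \right)} = 0 + 4 = 4$)
$L{\left(K \right)} = - \frac{1}{8 \left(4 + K\right)}$ ($L{\left(K \right)} = - \frac{1}{8 \left(K + 4\right)} = - \frac{1}{8 \left(4 + K\right)}$)
$P = - \frac{2}{5}$ ($P = \left(- \frac{1}{5}\right) 2 = - \frac{2}{5} \approx -0.4$)
$P L{\left(T{\left(-2 \right)} \right)} = - \frac{2 \left(- \frac{1}{32 + 8 \cdot 1}\right)}{5} = - \frac{2 \left(- \frac{1}{32 + 8}\right)}{5} = - \frac{2 \left(- \frac{1}{40}\right)}{5} = - \frac{2 \left(\left(-1\right) \frac{1}{40}\right)}{5} = \left(- \frac{2}{5}\right) \left(- \frac{1}{40}\right) = \frac{1}{100}$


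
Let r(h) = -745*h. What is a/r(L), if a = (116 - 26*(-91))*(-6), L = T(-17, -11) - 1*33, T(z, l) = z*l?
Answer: 7446/57365 ≈ 0.12980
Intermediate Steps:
T(z, l) = l*z
L = 154 (L = -11*(-17) - 1*33 = 187 - 33 = 154)
a = -14892 (a = (116 + 2366)*(-6) = 2482*(-6) = -14892)
a/r(L) = -14892/((-745*154)) = -14892/(-114730) = -14892*(-1/114730) = 7446/57365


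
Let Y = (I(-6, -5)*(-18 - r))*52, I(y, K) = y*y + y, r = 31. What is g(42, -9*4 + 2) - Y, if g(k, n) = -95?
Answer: 76345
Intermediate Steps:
I(y, K) = y + y² (I(y, K) = y² + y = y + y²)
Y = -76440 (Y = ((-6*(1 - 6))*(-18 - 1*31))*52 = ((-6*(-5))*(-18 - 31))*52 = (30*(-49))*52 = -1470*52 = -76440)
g(42, -9*4 + 2) - Y = -95 - 1*(-76440) = -95 + 76440 = 76345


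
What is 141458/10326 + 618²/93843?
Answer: 956588351/53834601 ≈ 17.769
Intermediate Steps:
141458/10326 + 618²/93843 = 141458*(1/10326) + 381924*(1/93843) = 70729/5163 + 42436/10427 = 956588351/53834601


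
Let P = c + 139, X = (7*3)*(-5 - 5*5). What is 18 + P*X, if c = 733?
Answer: -549342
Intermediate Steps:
X = -630 (X = 21*(-5 - 25) = 21*(-30) = -630)
P = 872 (P = 733 + 139 = 872)
18 + P*X = 18 + 872*(-630) = 18 - 549360 = -549342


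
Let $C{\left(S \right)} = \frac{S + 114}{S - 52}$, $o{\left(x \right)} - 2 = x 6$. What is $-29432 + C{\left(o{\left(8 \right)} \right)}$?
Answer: $-29514$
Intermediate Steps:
$o{\left(x \right)} = 2 + 6 x$ ($o{\left(x \right)} = 2 + x 6 = 2 + 6 x$)
$C{\left(S \right)} = \frac{114 + S}{-52 + S}$
$-29432 + C{\left(o{\left(8 \right)} \right)} = -29432 + \frac{114 + \left(2 + 6 \cdot 8\right)}{-52 + \left(2 + 6 \cdot 8\right)} = -29432 + \frac{114 + \left(2 + 48\right)}{-52 + \left(2 + 48\right)} = -29432 + \frac{114 + 50}{-52 + 50} = -29432 + \frac{1}{-2} \cdot 164 = -29432 - 82 = -29514$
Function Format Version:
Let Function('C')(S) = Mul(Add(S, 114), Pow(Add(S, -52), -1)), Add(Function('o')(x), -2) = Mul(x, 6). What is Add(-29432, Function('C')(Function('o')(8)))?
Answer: -29514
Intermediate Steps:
Function('o')(x) = Add(2, Mul(6, x)) (Function('o')(x) = Add(2, Mul(x, 6)) = Add(2, Mul(6, x)))
Function('C')(S) = Mul(Pow(Add(-52, S), -1), Add(114, S)) (Function('C')(S) = Mul(Add(114, S), Pow(Add(-52, S), -1)) = Mul(Pow(Add(-52, S), -1), Add(114, S)))
Add(-29432, Function('C')(Function('o')(8))) = Add(-29432, Mul(Pow(Add(-52, Add(2, Mul(6, 8))), -1), Add(114, Add(2, Mul(6, 8))))) = Add(-29432, Mul(Pow(Add(-52, Add(2, 48)), -1), Add(114, Add(2, 48)))) = Add(-29432, Mul(Pow(Add(-52, 50), -1), Add(114, 50))) = Add(-29432, Mul(Pow(-2, -1), 164)) = Add(-29432, Mul(Rational(-1, 2), 164)) = Add(-29432, -82) = -29514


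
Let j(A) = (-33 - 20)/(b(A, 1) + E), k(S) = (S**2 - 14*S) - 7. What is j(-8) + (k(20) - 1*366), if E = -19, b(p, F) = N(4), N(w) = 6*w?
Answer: -1318/5 ≈ -263.60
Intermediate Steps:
b(p, F) = 24 (b(p, F) = 6*4 = 24)
k(S) = -7 + S**2 - 14*S
j(A) = -53/5 (j(A) = (-33 - 20)/(24 - 19) = -53/5)
j(-8) + (k(20) - 1*366) = -53/5 + ((-7 + 20**2 - 14*20) - 1*366) = -53/5 + ((-7 + 400 - 280) - 366) = -53/5 + (113 - 366) = -53/5 - 253 = -1318/5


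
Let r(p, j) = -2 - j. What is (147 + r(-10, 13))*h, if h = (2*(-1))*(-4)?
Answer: 1056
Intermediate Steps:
h = 8 (h = -2*(-4) = 8)
(147 + r(-10, 13))*h = (147 + (-2 - 1*13))*8 = (147 + (-2 - 13))*8 = (147 - 15)*8 = 132*8 = 1056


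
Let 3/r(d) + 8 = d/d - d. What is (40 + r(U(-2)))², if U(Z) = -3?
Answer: 24649/16 ≈ 1540.6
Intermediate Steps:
r(d) = 3/(-7 - d) (r(d) = 3/(-8 + (d/d - d)) = 3/(-8 + (1 - d)) = 3/(-7 - d))
(40 + r(U(-2)))² = (40 - 3/(7 - 3))² = (40 - 3/4)² = (40 - 3*¼)² = (40 - ¾)² = (157/4)² = 24649/16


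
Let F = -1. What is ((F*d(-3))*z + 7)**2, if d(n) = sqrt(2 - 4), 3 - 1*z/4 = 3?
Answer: 49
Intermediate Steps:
z = 0 (z = 12 - 4*3 = 12 - 12 = 0)
d(n) = I*sqrt(2) (d(n) = sqrt(-2) = I*sqrt(2))
((F*d(-3))*z + 7)**2 = (-I*sqrt(2)*0 + 7)**2 = (0 + 7)**2 = 7**2 = 49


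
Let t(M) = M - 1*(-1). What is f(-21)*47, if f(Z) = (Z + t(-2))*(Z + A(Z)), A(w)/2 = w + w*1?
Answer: 108570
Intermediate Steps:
t(M) = 1 + M (t(M) = M + 1 = 1 + M)
A(w) = 4*w (A(w) = 2*(w + w*1) = 2*(w + w) = 2*(2*w) = 4*w)
f(Z) = 5*Z*(-1 + Z) (f(Z) = (Z + (1 - 2))*(Z + 4*Z) = (Z - 1)*(5*Z) = (-1 + Z)*(5*Z) = 5*Z*(-1 + Z))
f(-21)*47 = (5*(-21)*(-1 - 21))*47 = (5*(-21)*(-22))*47 = 2310*47 = 108570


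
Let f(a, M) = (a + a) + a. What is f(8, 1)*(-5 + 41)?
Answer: 864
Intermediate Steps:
f(a, M) = 3*a (f(a, M) = 2*a + a = 3*a)
f(8, 1)*(-5 + 41) = (3*8)*(-5 + 41) = 24*36 = 864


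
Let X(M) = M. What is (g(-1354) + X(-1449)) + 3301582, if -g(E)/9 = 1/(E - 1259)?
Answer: 2874415846/871 ≈ 3.3001e+6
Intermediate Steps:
g(E) = -9/(-1259 + E) (g(E) = -9/(E - 1259) = -9/(-1259 + E))
(g(-1354) + X(-1449)) + 3301582 = (-9/(-1259 - 1354) - 1449) + 3301582 = (-9/(-2613) - 1449) + 3301582 = (-9*(-1/2613) - 1449) + 3301582 = (3/871 - 1449) + 3301582 = -1262076/871 + 3301582 = 2874415846/871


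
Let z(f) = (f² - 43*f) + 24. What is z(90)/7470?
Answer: 709/1245 ≈ 0.56948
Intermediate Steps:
z(f) = 24 + f² - 43*f
z(90)/7470 = (24 + 90² - 43*90)/7470 = (24 + 8100 - 3870)*(1/7470) = 4254*(1/7470) = 709/1245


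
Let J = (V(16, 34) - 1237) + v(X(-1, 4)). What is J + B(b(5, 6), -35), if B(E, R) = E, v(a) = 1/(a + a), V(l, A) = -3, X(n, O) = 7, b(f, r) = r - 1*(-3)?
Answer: -17233/14 ≈ -1230.9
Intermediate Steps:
b(f, r) = 3 + r (b(f, r) = r + 3 = 3 + r)
v(a) = 1/(2*a)
J = -17359/14 (J = (-3 - 1237) + (½)/7 = -1240 + (½)*(⅐) = -1240 + 1/14 = -17359/14 ≈ -1239.9)
J + B(b(5, 6), -35) = -17359/14 + (3 + 6) = -17359/14 + 9 = -17233/14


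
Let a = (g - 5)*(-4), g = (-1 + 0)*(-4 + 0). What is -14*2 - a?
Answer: -32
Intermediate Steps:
g = 4 (g = -1*(-4) = 4)
a = 4 (a = (4 - 5)*(-4) = -1*(-4) = 4)
-14*2 - a = -14*2 - 1*4 = -28 - 4 = -32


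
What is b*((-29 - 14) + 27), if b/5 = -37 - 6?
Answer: 3440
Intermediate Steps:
b = -215 (b = 5*(-37 - 6) = 5*(-43) = -215)
b*((-29 - 14) + 27) = -215*((-29 - 14) + 27) = -215*(-43 + 27) = -215*(-16) = 3440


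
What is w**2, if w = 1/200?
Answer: 1/40000 ≈ 2.5000e-5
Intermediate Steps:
w = 1/200 ≈ 0.0050000
w**2 = (1/200)**2 = 1/40000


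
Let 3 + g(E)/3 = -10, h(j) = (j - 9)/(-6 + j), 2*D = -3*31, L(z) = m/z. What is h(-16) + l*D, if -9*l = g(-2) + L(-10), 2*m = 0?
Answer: -2204/11 ≈ -200.36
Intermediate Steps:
m = 0 (m = (½)*0 = 0)
L(z) = 0 (L(z) = 0/z = 0)
D = -93/2 (D = (-3*31)/2 = (½)*(-93) = -93/2 ≈ -46.500)
h(j) = (-9 + j)/(-6 + j)
g(E) = -39 (g(E) = -9 + 3*(-10) = -9 - 30 = -39)
l = 13/3 (l = -(-39 + 0)/9 = -⅑*(-39) = 13/3 ≈ 4.3333)
h(-16) + l*D = (-9 - 16)/(-6 - 16) + (13/3)*(-93/2) = -25/(-22) - 403/2 = -1/22*(-25) - 403/2 = 25/22 - 403/2 = -2204/11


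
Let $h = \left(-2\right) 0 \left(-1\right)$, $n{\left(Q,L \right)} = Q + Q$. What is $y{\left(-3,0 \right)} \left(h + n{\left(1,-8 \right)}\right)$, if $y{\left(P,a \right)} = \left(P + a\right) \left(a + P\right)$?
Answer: $18$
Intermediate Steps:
$n{\left(Q,L \right)} = 2 Q$
$y{\left(P,a \right)} = \left(P + a\right)^{2}$ ($y{\left(P,a \right)} = \left(P + a\right) \left(P + a\right) = \left(P + a\right)^{2}$)
$h = 0$ ($h = 0 \left(-1\right) = 0$)
$y{\left(-3,0 \right)} \left(h + n{\left(1,-8 \right)}\right) = \left(-3 + 0\right)^{2} \left(0 + 2 \cdot 1\right) = \left(-3\right)^{2} \left(0 + 2\right) = 9 \cdot 2 = 18$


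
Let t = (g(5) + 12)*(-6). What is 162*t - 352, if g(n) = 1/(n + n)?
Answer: -60566/5 ≈ -12113.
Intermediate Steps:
g(n) = 1/(2*n)
t = -363/5 (t = ((½)/5 + 12)*(-6) = ((½)*(⅕) + 12)*(-6) = (⅒ + 12)*(-6) = (121/10)*(-6) = -363/5 ≈ -72.600)
162*t - 352 = 162*(-363/5) - 352 = -58806/5 - 352 = -60566/5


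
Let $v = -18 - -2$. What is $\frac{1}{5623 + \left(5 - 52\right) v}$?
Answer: $\frac{1}{6375} \approx 0.00015686$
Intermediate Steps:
$v = -16$ ($v = -18 + 2 = -16$)
$\frac{1}{5623 + \left(5 - 52\right) v} = \frac{1}{5623 + \left(5 - 52\right) \left(-16\right)} = \frac{1}{5623 - -752} = \frac{1}{5623 + 752} = \frac{1}{6375}$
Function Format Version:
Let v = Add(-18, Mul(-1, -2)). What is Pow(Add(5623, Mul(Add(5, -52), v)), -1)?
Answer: Rational(1, 6375) ≈ 0.00015686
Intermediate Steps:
v = -16 (v = Add(-18, 2) = -16)
Pow(Add(5623, Mul(Add(5, -52), v)), -1) = Pow(Add(5623, Mul(Add(5, -52), -16)), -1) = Pow(Add(5623, Mul(-47, -16)), -1) = Pow(Add(5623, 752), -1) = Pow(6375, -1) = Rational(1, 6375)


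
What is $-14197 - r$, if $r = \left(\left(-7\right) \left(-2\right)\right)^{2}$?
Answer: $-14393$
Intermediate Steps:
$r = 196$ ($r = 14^{2} = 196$)
$-14197 - r = -14197 - 196 = -14393$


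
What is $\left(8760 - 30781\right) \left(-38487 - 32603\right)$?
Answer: $1565472890$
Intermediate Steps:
$\left(8760 - 30781\right) \left(-38487 - 32603\right) = \left(-22021\right) \left(-71090\right) = 1565472890$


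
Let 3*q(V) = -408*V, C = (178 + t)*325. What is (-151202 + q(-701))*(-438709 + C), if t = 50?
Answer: 20369246394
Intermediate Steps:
C = 74100 (C = (178 + 50)*325 = 228*325 = 74100)
q(V) = -136*V (q(V) = (-408*V)/3 = -136*V)
(-151202 + q(-701))*(-438709 + C) = (-151202 - 136*(-701))*(-438709 + 74100) = (-151202 + 95336)*(-364609) = -55866*(-364609) = 20369246394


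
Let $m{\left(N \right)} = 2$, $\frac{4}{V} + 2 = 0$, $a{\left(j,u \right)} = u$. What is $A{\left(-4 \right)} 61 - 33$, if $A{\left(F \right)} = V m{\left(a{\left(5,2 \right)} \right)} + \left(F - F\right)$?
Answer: $-277$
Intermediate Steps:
$V = -2$ ($V = \frac{4}{-2 + 0} = \frac{4}{-2} = 4 \left(- \frac{1}{2}\right) = -2$)
$A{\left(F \right)} = -4$ ($A{\left(F \right)} = \left(-2\right) 2 + \left(F - F\right) = -4 + 0 = -4$)
$A{\left(-4 \right)} 61 - 33 = \left(-4\right) 61 - 33 = -244 - 33 = -277$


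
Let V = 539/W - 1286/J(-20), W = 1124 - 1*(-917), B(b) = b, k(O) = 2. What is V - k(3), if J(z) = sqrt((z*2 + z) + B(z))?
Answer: -3543/2041 + 643*I*sqrt(5)/10 ≈ -1.7359 + 143.78*I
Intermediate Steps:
J(z) = 2*sqrt(z) (J(z) = sqrt((z*2 + z) + z) = sqrt((2*z + z) + z) = sqrt(3*z + z) = sqrt(4*z) = 2*sqrt(z))
W = 2041 (W = 1124 + 917 = 2041)
V = 539/2041 + 643*I*sqrt(5)/10 (V = 539/2041 - 1286*(-I*sqrt(5)/20) = 539/2041 - (-643)*I*sqrt(5)/10 = 539/2041 + 643*I*sqrt(5)/10 ≈ 0.26409 + 143.78*I)
V - k(3) = (539/2041 + 643*I*sqrt(5)/10) - 1*2 = (539/2041 + 643*I*sqrt(5)/10) - 2 = -3543/2041 + 643*I*sqrt(5)/10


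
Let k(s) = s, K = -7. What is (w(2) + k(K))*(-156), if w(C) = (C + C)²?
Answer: -1404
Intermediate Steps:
w(C) = 4*C² (w(C) = (2*C)² = 4*C²)
(w(2) + k(K))*(-156) = (4*2² - 7)*(-156) = (4*4 - 7)*(-156) = (16 - 7)*(-156) = 9*(-156) = -1404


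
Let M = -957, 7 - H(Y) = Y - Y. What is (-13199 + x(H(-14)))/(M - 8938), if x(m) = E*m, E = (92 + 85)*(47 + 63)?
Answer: -123091/9895 ≈ -12.440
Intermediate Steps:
H(Y) = 7 (H(Y) = 7 - (Y - Y) = 7 - 1*0 = 7 + 0 = 7)
E = 19470 (E = 177*110 = 19470)
x(m) = 19470*m
(-13199 + x(H(-14)))/(M - 8938) = (-13199 + 19470*7)/(-957 - 8938) = (-13199 + 136290)/(-9895) = 123091*(-1/9895) = -123091/9895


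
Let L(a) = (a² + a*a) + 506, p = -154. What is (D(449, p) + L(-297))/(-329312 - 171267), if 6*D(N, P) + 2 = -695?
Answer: -1060847/3003474 ≈ -0.35321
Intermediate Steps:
D(N, P) = -697/6 (D(N, P) = -⅓ + (⅙)*(-695) = -⅓ - 695/6 = -697/6)
L(a) = 506 + 2*a² (L(a) = (a² + a²) + 506 = 2*a² + 506 = 506 + 2*a²)
(D(449, p) + L(-297))/(-329312 - 171267) = (-697/6 + (506 + 2*(-297)²))/(-329312 - 171267) = (-697/6 + (506 + 2*88209))/(-500579) = (-697/6 + (506 + 176418))*(-1/500579) = (-697/6 + 176924)*(-1/500579) = (1060847/6)*(-1/500579) = -1060847/3003474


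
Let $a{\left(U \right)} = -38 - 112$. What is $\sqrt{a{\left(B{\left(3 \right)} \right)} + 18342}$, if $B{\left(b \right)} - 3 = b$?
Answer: $4 \sqrt{1137} \approx 134.88$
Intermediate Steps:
$B{\left(b \right)} = 3 + b$
$a{\left(U \right)} = -150$ ($a{\left(U \right)} = -38 - 112 = -150$)
$\sqrt{a{\left(B{\left(3 \right)} \right)} + 18342} = \sqrt{-150 + 18342} = \sqrt{18192} = 4 \sqrt{1137}$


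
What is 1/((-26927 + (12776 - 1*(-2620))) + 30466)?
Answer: 1/18935 ≈ 5.2812e-5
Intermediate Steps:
1/((-26927 + (12776 - 1*(-2620))) + 30466) = 1/((-26927 + (12776 + 2620)) + 30466) = 1/((-26927 + 15396) + 30466) = 1/(-11531 + 30466) = 1/18935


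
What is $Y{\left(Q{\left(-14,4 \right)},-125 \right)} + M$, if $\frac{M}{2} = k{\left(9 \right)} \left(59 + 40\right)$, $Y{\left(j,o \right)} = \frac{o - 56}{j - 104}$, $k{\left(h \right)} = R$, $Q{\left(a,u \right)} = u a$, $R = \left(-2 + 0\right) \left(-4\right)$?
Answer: $\frac{253621}{160} \approx 1585.1$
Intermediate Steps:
$R = 8$ ($R = \left(-2\right) \left(-4\right) = 8$)
$Q{\left(a,u \right)} = a u$
$k{\left(h \right)} = 8$
$Y{\left(j,o \right)} = \frac{-56 + o}{-104 + j}$
$M = 1584$ ($M = 2 \cdot 8 \left(59 + 40\right) = 2 \cdot 8 \cdot 99 = 2 \cdot 792 = 1584$)
$Y{\left(Q{\left(-14,4 \right)},-125 \right)} + M = \frac{-56 - 125}{-104 - 56} + 1584 = \frac{1}{-104 - 56} \left(-181\right) + 1584 = \frac{1}{-160} \left(-181\right) + 1584 = \left(- \frac{1}{160}\right) \left(-181\right) + 1584 = \frac{181}{160} + 1584 = \frac{253621}{160}$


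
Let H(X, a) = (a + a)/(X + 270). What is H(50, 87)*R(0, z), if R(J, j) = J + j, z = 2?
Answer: 87/80 ≈ 1.0875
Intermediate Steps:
H(X, a) = 2*a/(270 + X) (H(X, a) = (2*a)/(270 + X) = 2*a/(270 + X))
H(50, 87)*R(0, z) = (2*87/(270 + 50))*(0 + 2) = (2*87/320)*2 = (2*87*(1/320))*2 = (87/160)*2 = 87/80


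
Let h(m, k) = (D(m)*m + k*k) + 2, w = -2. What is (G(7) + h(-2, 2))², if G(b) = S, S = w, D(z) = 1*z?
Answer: 64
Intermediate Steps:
D(z) = z
S = -2
h(m, k) = 2 + k² + m² (h(m, k) = (m*m + k*k) + 2 = (m² + k²) + 2 = (k² + m²) + 2 = 2 + k² + m²)
G(b) = -2
(G(7) + h(-2, 2))² = (-2 + (2 + 2² + (-2)²))² = (-2 + (2 + 4 + 4))² = (-2 + 10)² = 8² = 64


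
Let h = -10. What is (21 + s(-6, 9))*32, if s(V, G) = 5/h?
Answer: 656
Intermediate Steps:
s(V, G) = -1/2 (s(V, G) = 5/(-10) = 5*(-1/10) = -1/2)
(21 + s(-6, 9))*32 = (21 - 1/2)*32 = (41/2)*32 = 656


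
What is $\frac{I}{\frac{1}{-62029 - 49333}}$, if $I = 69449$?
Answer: $-7733979538$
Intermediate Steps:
$\frac{I}{\frac{1}{-62029 - 49333}} = \frac{69449}{\frac{1}{-62029 - 49333}} = \frac{69449}{\frac{1}{-111362}} = \frac{69449}{- \frac{1}{111362}} = 69449 \left(-111362\right) = -7733979538$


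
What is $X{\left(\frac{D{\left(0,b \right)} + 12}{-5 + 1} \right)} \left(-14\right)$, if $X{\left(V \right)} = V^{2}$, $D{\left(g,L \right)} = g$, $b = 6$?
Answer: $-126$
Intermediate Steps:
$X{\left(\frac{D{\left(0,b \right)} + 12}{-5 + 1} \right)} \left(-14\right) = \left(\frac{0 + 12}{-5 + 1}\right)^{2} \left(-14\right) = \left(\frac{12}{-4}\right)^{2} \left(-14\right) = \left(12 \left(- \frac{1}{4}\right)\right)^{2} \left(-14\right) = \left(-3\right)^{2} \left(-14\right) = 9 \left(-14\right) = -126$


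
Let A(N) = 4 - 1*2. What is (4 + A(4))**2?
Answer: 36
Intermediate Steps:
A(N) = 2 (A(N) = 4 - 2 = 2)
(4 + A(4))**2 = (4 + 2)**2 = 6**2 = 36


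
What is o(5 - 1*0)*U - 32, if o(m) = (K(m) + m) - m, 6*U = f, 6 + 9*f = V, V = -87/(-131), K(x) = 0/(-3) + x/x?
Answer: -75689/2358 ≈ -32.099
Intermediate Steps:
K(x) = 1 (K(x) = 0*(-1/3) + 1 = 0 + 1 = 1)
V = 87/131 (V = -87*(-1/131) = 87/131 ≈ 0.66412)
f = -233/393 (f = -2/3 + (1/9)*(87/131) = -2/3 + 29/393 = -233/393 ≈ -0.59288)
U = -233/2358 (U = (1/6)*(-233/393) = -233/2358 ≈ -0.098813)
o(m) = 1 (o(m) = (1 + m) - m = 1)
o(5 - 1*0)*U - 32 = 1*(-233/2358) - 32 = -233/2358 - 32 = -75689/2358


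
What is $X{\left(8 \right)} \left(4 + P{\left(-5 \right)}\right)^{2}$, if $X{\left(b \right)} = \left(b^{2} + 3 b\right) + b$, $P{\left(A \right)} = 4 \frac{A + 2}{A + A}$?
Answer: $\frac{64896}{25} \approx 2595.8$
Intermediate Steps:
$P{\left(A \right)} = \frac{2 \left(2 + A\right)}{A}$ ($P{\left(A \right)} = 4 \frac{2 + A}{2 A} = \frac{2 \left(2 + A\right)}{A}$)
$X{\left(b \right)} = b^{2} + 4 b$
$X{\left(8 \right)} \left(4 + P{\left(-5 \right)}\right)^{2} = 8 \left(4 + 8\right) \left(4 + \left(2 + \frac{4}{-5}\right)\right)^{2} = 8 \cdot 12 \left(4 + \left(2 + 4 \left(- \frac{1}{5}\right)\right)\right)^{2} = 96 \left(4 + \left(2 - \frac{4}{5}\right)\right)^{2} = 96 \left(4 + \frac{6}{5}\right)^{2} = 96 \left(\frac{26}{5}\right)^{2} = 96 \cdot \frac{676}{25} = \frac{64896}{25}$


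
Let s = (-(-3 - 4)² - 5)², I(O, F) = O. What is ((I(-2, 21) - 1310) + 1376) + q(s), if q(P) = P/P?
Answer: 65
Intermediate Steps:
s = 2916 (s = (-1*(-7)² - 5)² = (-1*49 - 5)² = (-49 - 5)² = (-54)² = 2916)
q(P) = 1
((I(-2, 21) - 1310) + 1376) + q(s) = ((-2 - 1310) + 1376) + 1 = (-1312 + 1376) + 1 = 64 + 1 = 65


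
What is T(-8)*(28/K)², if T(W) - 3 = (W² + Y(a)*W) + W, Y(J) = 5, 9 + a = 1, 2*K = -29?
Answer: 59584/841 ≈ 70.849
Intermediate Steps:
K = -29/2 (K = (½)*(-29) = -29/2 ≈ -14.500)
a = -8 (a = -9 + 1 = -8)
T(W) = 3 + W² + 6*W (T(W) = 3 + ((W² + 5*W) + W) = 3 + (W² + 6*W) = 3 + W² + 6*W)
T(-8)*(28/K)² = (3 + (-8)² + 6*(-8))*(28/(-29/2))² = (3 + 64 - 48)*(28*(-2/29))² = 19*(-56/29)² = 19*(3136/841) = 59584/841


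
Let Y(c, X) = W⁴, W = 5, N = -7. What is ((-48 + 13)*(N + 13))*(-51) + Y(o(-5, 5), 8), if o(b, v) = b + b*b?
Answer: 11335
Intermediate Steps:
o(b, v) = b + b²
Y(c, X) = 625 (Y(c, X) = 5⁴ = 625)
((-48 + 13)*(N + 13))*(-51) + Y(o(-5, 5), 8) = ((-48 + 13)*(-7 + 13))*(-51) + 625 = -35*6*(-51) + 625 = -210*(-51) + 625 = 10710 + 625 = 11335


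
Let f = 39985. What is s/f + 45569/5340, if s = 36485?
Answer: 403381273/42703980 ≈ 9.4460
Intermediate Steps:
s/f + 45569/5340 = 36485/39985 + 45569/5340 = 36485*(1/39985) + 45569*(1/5340) = 7297/7997 + 45569/5340 = 403381273/42703980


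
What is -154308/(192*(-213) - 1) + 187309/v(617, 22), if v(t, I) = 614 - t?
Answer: -7659913249/122691 ≈ -62433.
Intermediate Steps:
-154308/(192*(-213) - 1) + 187309/v(617, 22) = -154308/(192*(-213) - 1) + 187309/(614 - 1*617) = -154308/(-40896 - 1) + 187309/(614 - 617) = -154308/(-40897) + 187309/(-3) = -154308*(-1/40897) + 187309*(-1/3) = 154308/40897 - 187309/3 = -7659913249/122691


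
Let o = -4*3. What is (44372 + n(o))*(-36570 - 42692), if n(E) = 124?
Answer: -3526841952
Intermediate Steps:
o = -12
(44372 + n(o))*(-36570 - 42692) = (44372 + 124)*(-36570 - 42692) = 44496*(-79262) = -3526841952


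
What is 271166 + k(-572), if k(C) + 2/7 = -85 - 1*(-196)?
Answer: 1898937/7 ≈ 2.7128e+5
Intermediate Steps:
k(C) = 775/7 (k(C) = -2/7 + (-85 - 1*(-196)) = -2/7 + (-85 + 196) = -2/7 + 111 = 775/7)
271166 + k(-572) = 271166 + 775/7 = 1898937/7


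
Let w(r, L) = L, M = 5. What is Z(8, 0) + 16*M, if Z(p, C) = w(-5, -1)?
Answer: 79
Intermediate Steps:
Z(p, C) = -1
Z(8, 0) + 16*M = -1 + 16*5 = -1 + 80 = 79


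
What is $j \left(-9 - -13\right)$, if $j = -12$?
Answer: $-48$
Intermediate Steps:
$j \left(-9 - -13\right) = - 12 \left(-9 - -13\right) = - 12 \left(-9 + 13\right) = \left(-12\right) 4 = -48$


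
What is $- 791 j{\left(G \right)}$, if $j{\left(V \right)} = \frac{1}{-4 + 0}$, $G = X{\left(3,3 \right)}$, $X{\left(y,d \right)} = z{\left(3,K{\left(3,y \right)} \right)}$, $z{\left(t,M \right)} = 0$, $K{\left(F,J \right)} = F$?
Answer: $\frac{791}{4} \approx 197.75$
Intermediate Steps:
$X{\left(y,d \right)} = 0$
$G = 0$
$j{\left(V \right)} = - \frac{1}{4}$ ($j{\left(V \right)} = \frac{1}{-4} = - \frac{1}{4}$)
$- 791 j{\left(G \right)} = \left(-791\right) \left(- \frac{1}{4}\right) = \frac{791}{4}$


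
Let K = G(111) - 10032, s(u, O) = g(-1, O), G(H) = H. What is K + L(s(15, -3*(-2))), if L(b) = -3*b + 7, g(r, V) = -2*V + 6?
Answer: -9896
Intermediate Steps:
g(r, V) = 6 - 2*V
s(u, O) = 6 - 2*O
L(b) = 7 - 3*b
K = -9921 (K = 111 - 10032 = -9921)
K + L(s(15, -3*(-2))) = -9921 + (7 - 3*(6 - (-6)*(-2))) = -9921 + (7 - 3*(6 - 2*6)) = -9921 + (7 - 3*(6 - 12)) = -9921 + (7 - 3*(-6)) = -9921 + (7 + 18) = -9921 + 25 = -9896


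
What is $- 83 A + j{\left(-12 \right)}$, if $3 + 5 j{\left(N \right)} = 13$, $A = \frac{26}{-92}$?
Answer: $\frac{1171}{46} \approx 25.457$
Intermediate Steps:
$A = - \frac{13}{46}$ ($A = 26 \left(- \frac{1}{92}\right) = - \frac{13}{46} \approx -0.28261$)
$j{\left(N \right)} = 2$ ($j{\left(N \right)} = - \frac{3}{5} + \frac{1}{5} \cdot 13 = - \frac{3}{5} + \frac{13}{5} = 2$)
$- 83 A + j{\left(-12 \right)} = \left(-83\right) \left(- \frac{13}{46}\right) + 2 = \frac{1079}{46} + 2 = \frac{1171}{46}$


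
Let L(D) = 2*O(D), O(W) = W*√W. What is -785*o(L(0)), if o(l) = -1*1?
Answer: 785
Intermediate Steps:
O(W) = W^(3/2)
L(D) = 2*D^(3/2)
o(l) = -1
-785*o(L(0)) = -785*(-1) = 785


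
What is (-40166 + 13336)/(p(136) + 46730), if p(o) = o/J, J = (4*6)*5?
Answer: -402450/700967 ≈ -0.57414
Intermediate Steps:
J = 120 (J = 24*5 = 120)
p(o) = o/120
(-40166 + 13336)/(p(136) + 46730) = (-40166 + 13336)/((1/120)*136 + 46730) = -26830/(17/15 + 46730) = -26830/700967/15 = -26830*15/700967 = -402450/700967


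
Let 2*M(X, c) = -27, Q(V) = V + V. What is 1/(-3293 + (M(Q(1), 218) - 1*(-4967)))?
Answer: 2/3321 ≈ 0.00060223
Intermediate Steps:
Q(V) = 2*V
M(X, c) = -27/2 (M(X, c) = (½)*(-27) = -27/2)
1/(-3293 + (M(Q(1), 218) - 1*(-4967))) = 1/(-3293 + (-27/2 - 1*(-4967))) = 1/(-3293 + (-27/2 + 4967)) = 1/(-3293 + 9907/2) = 1/(3321/2) = 2/3321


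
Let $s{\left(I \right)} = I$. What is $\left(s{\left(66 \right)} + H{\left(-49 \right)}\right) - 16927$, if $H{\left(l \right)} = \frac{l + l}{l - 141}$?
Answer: $- \frac{1601746}{95} \approx -16860.0$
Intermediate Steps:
$H{\left(l \right)} = \frac{2 l}{-141 + l}$
$\left(s{\left(66 \right)} + H{\left(-49 \right)}\right) - 16927 = \left(66 + 2 \left(-49\right) \frac{1}{-141 - 49}\right) - 16927 = \left(66 + 2 \left(-49\right) \frac{1}{-190}\right) - 16927 = \left(66 + 2 \left(-49\right) \left(- \frac{1}{190}\right)\right) - 16927 = \left(66 + \frac{49}{95}\right) - 16927 = \frac{6319}{95} - 16927 = - \frac{1601746}{95}$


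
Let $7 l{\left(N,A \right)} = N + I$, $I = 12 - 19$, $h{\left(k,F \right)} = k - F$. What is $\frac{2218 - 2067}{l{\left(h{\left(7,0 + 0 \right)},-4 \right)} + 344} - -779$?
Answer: $\frac{268127}{344} \approx 779.44$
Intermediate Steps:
$I = -7$ ($I = 12 - 19 = -7$)
$l{\left(N,A \right)} = -1 + \frac{N}{7}$ ($l{\left(N,A \right)} = \frac{N - 7}{7} = \frac{-7 + N}{7} = -1 + \frac{N}{7}$)
$\frac{2218 - 2067}{l{\left(h{\left(7,0 + 0 \right)},-4 \right)} + 344} - -779 = \frac{2218 - 2067}{\left(-1 + \frac{7 - \left(0 + 0\right)}{7}\right) + 344} - -779 = \frac{151}{\left(-1 + \frac{7 - 0}{7}\right) + 344} + 779 = \frac{151}{\left(-1 + \frac{7 + 0}{7}\right) + 344} + 779 = \frac{151}{\left(-1 + \frac{1}{7} \cdot 7\right) + 344} + 779 = \frac{151}{\left(-1 + 1\right) + 344} + 779 = \frac{151}{0 + 344} + 779 = \frac{151}{344} + 779 = \frac{268127}{344}$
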